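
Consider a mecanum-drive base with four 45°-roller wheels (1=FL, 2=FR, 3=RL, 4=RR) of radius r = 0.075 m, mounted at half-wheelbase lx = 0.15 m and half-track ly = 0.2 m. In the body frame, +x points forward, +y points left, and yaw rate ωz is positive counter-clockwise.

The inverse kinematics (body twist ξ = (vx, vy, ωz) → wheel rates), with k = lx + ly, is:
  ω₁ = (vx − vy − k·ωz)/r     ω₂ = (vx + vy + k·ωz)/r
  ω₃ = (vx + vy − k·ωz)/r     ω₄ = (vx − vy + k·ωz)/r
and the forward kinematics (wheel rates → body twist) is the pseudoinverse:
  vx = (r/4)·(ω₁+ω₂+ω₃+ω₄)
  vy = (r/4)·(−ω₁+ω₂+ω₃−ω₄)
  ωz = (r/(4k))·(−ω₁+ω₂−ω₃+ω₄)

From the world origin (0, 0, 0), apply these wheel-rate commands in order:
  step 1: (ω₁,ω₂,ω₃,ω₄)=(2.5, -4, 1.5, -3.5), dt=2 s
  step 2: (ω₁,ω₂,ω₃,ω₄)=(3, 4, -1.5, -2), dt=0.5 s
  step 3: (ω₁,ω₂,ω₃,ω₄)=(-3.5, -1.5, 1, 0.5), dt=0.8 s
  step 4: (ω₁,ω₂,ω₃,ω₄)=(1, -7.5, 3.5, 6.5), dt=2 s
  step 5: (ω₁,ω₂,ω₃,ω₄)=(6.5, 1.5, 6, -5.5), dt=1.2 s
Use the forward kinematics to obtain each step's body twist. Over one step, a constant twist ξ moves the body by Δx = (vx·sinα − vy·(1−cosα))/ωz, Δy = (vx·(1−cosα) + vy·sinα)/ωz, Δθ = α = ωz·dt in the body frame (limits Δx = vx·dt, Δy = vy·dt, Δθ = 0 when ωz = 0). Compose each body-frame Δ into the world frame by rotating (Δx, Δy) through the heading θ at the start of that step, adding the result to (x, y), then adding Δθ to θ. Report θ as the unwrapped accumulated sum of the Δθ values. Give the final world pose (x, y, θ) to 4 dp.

(-0.5093, -0.3447, -2.8045)

step 1: ξ=(vx,vy,ωz)=(-0.0656, -0.0281, -0.6161), dt=2.0 → body Δ=(-0.1310, 0.0281, -1.2321) → world pose (-0.1310, 0.0281, -1.2321)
step 2: ξ=(vx,vy,ωz)=(0.0656, 0.0281, 0.0268), dt=0.5 → body Δ=(0.0327, 0.0143, 0.0134) → world pose (-0.1066, 0.0020, -1.2188)
step 3: ξ=(vx,vy,ωz)=(-0.0656, 0.0469, 0.0804), dt=0.8 → body Δ=(-0.0537, 0.0358, 0.0643) → world pose (-0.0915, 0.0647, -1.1545)
step 4: ξ=(vx,vy,ωz)=(0.0656, -0.2156, -0.2946), dt=2.0 → body Δ=(0.0004, -0.4443, -0.5893) → world pose (-0.4977, -0.1153, -1.7437)
step 5: ξ=(vx,vy,ωz)=(0.1594, 0.1219, -0.8839), dt=1.2 → body Δ=(0.2279, 0.0281, -1.0607) → world pose (-0.5093, -0.3447, -2.8045)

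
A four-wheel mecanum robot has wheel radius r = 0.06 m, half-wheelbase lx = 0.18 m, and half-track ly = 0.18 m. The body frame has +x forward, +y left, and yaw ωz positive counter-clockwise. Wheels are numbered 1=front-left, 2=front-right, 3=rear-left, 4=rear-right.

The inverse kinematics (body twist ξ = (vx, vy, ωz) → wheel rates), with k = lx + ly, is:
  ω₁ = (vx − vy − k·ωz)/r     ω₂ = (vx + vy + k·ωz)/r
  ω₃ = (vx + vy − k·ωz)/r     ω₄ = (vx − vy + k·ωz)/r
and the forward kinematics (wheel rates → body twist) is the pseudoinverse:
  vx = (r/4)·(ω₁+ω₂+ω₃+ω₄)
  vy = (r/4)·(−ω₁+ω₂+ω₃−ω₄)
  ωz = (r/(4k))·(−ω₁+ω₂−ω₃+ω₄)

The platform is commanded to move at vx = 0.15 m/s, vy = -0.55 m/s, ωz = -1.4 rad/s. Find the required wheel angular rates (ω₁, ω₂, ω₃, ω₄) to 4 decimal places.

(20.0667, -15.0667, 1.7333, 3.2667)

k = lx + ly = 0.18 + 0.18 = 0.3600;  k·ωz = 0.3600·-1.4 = -0.5040
ω₁ (FL) = (vx − vy − k·ωz)/r = 1.2040/0.06 = 20.0667
ω₂ (FR) = (vx + vy + k·ωz)/r = -0.9040/0.06 = -15.0667
ω₃ (RL) = (vx + vy − k·ωz)/r = 0.1040/0.06 = 1.7333
ω₄ (RR) = (vx − vy + k·ωz)/r = 0.1960/0.06 = 3.2667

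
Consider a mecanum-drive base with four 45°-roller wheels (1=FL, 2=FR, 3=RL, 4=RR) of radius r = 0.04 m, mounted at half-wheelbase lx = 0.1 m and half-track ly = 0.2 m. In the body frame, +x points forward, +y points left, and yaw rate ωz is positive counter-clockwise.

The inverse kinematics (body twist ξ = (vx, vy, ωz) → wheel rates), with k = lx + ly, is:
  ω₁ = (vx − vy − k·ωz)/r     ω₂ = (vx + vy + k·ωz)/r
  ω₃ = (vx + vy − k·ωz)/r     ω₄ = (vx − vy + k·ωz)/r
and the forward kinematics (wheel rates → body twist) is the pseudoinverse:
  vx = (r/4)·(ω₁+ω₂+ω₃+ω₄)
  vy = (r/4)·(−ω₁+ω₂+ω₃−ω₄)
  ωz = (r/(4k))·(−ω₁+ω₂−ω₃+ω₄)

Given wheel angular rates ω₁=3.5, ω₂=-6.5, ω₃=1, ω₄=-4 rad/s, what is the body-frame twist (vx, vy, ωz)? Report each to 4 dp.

(-0.0600, -0.0500, -0.5000)

k = lx + ly = 0.1 + 0.2 = 0.3000
ω₁+ω₂+ω₃+ω₄ = -6.0000  →  vx = (0.04/4)·-6.0000 = -0.0600
−ω₁+ω₂+ω₃−ω₄ = -5.0000  →  vy = (0.04/4)·-5.0000 = -0.0500
−ω₁+ω₂−ω₃+ω₄ = -15.0000  →  ωz = (0.04/1.2000)·-15.0000 = -0.5000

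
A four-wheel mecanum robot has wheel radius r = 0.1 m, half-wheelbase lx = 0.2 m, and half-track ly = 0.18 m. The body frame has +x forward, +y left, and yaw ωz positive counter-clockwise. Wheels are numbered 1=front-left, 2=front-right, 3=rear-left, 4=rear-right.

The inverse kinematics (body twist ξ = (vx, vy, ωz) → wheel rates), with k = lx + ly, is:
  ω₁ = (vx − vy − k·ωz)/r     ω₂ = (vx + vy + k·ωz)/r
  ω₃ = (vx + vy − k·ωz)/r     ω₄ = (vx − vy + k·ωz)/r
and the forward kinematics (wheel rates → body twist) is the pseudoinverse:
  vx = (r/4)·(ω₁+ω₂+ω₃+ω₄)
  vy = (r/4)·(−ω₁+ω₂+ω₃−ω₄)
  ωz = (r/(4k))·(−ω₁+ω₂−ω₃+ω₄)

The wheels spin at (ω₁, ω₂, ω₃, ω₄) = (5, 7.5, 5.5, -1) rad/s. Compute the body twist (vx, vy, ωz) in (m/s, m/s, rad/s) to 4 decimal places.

k = lx + ly = 0.2 + 0.18 = 0.3800
ω₁+ω₂+ω₃+ω₄ = 17.0000  →  vx = (0.1/4)·17.0000 = 0.4250
−ω₁+ω₂+ω₃−ω₄ = 9.0000  →  vy = (0.1/4)·9.0000 = 0.2250
−ω₁+ω₂−ω₃+ω₄ = -4.0000  →  ωz = (0.1/1.5200)·-4.0000 = -0.2632

(0.4250, 0.2250, -0.2632)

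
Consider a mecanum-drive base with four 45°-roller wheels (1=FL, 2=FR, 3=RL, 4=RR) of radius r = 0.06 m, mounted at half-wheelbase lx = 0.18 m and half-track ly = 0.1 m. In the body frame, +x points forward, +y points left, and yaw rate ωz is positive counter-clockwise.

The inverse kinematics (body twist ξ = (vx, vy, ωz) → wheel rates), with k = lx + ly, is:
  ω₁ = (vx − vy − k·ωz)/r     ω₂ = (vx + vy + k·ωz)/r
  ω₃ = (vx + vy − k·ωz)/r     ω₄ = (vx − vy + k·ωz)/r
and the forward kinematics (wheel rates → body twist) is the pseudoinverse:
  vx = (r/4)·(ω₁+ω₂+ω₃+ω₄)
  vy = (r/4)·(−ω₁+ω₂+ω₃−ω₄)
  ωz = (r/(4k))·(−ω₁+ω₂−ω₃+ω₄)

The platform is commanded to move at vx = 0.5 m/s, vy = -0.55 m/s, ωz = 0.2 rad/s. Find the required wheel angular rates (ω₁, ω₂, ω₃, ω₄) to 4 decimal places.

(16.5667, 0.1000, -1.7667, 18.4333)

k = lx + ly = 0.18 + 0.1 = 0.2800;  k·ωz = 0.2800·0.2 = 0.0560
ω₁ (FL) = (vx − vy − k·ωz)/r = 0.9940/0.06 = 16.5667
ω₂ (FR) = (vx + vy + k·ωz)/r = 0.0060/0.06 = 0.1000
ω₃ (RL) = (vx + vy − k·ωz)/r = -0.1060/0.06 = -1.7667
ω₄ (RR) = (vx − vy + k·ωz)/r = 1.1060/0.06 = 18.4333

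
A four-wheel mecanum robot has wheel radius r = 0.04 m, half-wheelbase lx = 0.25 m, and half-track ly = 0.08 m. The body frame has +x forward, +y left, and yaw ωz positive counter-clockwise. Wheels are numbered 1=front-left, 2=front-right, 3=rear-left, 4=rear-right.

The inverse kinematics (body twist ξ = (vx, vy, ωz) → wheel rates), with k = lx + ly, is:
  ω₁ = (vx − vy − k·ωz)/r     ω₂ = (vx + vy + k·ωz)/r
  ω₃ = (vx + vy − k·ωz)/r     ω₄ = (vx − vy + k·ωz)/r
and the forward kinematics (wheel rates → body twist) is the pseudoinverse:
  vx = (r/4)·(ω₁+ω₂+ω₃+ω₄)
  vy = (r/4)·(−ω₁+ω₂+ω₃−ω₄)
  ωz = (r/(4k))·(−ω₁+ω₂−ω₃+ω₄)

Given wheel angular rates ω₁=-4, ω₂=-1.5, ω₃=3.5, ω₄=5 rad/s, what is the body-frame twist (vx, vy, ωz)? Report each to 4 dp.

(0.0300, 0.0100, 0.1212)

k = lx + ly = 0.25 + 0.08 = 0.3300
ω₁+ω₂+ω₃+ω₄ = 3.0000  →  vx = (0.04/4)·3.0000 = 0.0300
−ω₁+ω₂+ω₃−ω₄ = 1.0000  →  vy = (0.04/4)·1.0000 = 0.0100
−ω₁+ω₂−ω₃+ω₄ = 4.0000  →  ωz = (0.04/1.3200)·4.0000 = 0.1212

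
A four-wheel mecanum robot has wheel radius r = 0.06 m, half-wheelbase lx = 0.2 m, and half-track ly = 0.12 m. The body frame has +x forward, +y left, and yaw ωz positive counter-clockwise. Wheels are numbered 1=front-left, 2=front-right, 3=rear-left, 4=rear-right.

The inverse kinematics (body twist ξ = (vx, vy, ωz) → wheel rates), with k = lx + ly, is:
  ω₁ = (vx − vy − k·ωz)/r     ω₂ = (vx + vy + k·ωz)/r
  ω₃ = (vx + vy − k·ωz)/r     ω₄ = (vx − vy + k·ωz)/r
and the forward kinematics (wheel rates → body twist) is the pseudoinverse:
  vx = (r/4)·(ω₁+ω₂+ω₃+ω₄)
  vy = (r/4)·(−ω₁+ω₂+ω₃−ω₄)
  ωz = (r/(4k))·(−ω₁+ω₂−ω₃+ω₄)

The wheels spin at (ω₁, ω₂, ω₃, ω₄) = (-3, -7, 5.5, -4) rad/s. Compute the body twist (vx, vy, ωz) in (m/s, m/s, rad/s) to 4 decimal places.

(-0.1275, 0.0825, -0.6328)

k = lx + ly = 0.2 + 0.12 = 0.3200
ω₁+ω₂+ω₃+ω₄ = -8.5000  →  vx = (0.06/4)·-8.5000 = -0.1275
−ω₁+ω₂+ω₃−ω₄ = 5.5000  →  vy = (0.06/4)·5.5000 = 0.0825
−ω₁+ω₂−ω₃+ω₄ = -13.5000  →  ωz = (0.06/1.2800)·-13.5000 = -0.6328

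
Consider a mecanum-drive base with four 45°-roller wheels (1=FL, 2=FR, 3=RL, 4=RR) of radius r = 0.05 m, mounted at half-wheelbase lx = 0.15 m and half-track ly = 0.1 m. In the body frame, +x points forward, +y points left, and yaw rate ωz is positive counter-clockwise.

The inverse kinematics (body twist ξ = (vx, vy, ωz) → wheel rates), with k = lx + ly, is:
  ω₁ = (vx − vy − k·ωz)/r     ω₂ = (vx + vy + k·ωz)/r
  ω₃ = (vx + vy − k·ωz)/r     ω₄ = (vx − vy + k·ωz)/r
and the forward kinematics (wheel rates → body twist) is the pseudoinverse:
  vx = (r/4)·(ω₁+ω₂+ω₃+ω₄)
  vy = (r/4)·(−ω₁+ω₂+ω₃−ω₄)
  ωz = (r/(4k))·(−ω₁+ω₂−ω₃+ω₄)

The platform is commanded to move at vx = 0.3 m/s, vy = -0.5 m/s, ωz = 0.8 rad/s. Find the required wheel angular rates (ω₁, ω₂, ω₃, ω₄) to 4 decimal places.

k = lx + ly = 0.15 + 0.1 = 0.2500;  k·ωz = 0.2500·0.8 = 0.2000
ω₁ (FL) = (vx − vy − k·ωz)/r = 0.6000/0.05 = 12.0000
ω₂ (FR) = (vx + vy + k·ωz)/r = 0.0000/0.05 = 0.0000
ω₃ (RL) = (vx + vy − k·ωz)/r = -0.4000/0.05 = -8.0000
ω₄ (RR) = (vx − vy + k·ωz)/r = 1.0000/0.05 = 20.0000

(12.0000, 0.0000, -8.0000, 20.0000)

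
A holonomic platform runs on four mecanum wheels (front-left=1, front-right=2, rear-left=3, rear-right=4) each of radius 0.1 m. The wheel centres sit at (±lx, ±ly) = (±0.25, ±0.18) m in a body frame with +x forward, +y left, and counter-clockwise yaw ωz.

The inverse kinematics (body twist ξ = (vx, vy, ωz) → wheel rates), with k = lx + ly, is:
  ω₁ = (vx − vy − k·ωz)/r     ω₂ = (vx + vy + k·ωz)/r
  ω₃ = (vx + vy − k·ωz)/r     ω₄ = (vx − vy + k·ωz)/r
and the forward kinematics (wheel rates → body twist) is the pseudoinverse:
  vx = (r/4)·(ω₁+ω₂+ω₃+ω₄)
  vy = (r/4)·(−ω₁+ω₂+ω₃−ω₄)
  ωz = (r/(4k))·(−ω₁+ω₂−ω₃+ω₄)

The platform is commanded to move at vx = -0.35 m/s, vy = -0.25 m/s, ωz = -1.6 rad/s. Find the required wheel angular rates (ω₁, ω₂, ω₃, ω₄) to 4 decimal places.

(5.8800, -12.8800, 0.8800, -7.8800)

k = lx + ly = 0.25 + 0.18 = 0.4300;  k·ωz = 0.4300·-1.6 = -0.6880
ω₁ (FL) = (vx − vy − k·ωz)/r = 0.5880/0.1 = 5.8800
ω₂ (FR) = (vx + vy + k·ωz)/r = -1.2880/0.1 = -12.8800
ω₃ (RL) = (vx + vy − k·ωz)/r = 0.0880/0.1 = 0.8800
ω₄ (RR) = (vx − vy + k·ωz)/r = -0.7880/0.1 = -7.8800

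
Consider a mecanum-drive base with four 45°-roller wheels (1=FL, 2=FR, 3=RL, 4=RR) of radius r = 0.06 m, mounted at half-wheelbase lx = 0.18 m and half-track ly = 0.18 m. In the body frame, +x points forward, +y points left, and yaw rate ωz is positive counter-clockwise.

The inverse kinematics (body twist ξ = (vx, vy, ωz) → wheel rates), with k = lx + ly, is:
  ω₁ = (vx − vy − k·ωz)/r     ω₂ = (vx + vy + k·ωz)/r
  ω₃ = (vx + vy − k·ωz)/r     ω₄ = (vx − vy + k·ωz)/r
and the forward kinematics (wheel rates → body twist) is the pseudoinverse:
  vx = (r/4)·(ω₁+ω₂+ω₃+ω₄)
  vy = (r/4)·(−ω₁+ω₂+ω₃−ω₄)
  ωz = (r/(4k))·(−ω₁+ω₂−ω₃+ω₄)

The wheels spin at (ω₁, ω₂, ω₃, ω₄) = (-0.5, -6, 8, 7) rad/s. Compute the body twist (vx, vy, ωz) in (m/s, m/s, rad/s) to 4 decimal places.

(0.1275, -0.0675, -0.2708)

k = lx + ly = 0.18 + 0.18 = 0.3600
ω₁+ω₂+ω₃+ω₄ = 8.5000  →  vx = (0.06/4)·8.5000 = 0.1275
−ω₁+ω₂+ω₃−ω₄ = -4.5000  →  vy = (0.06/4)·-4.5000 = -0.0675
−ω₁+ω₂−ω₃+ω₄ = -6.5000  →  ωz = (0.06/1.4400)·-6.5000 = -0.2708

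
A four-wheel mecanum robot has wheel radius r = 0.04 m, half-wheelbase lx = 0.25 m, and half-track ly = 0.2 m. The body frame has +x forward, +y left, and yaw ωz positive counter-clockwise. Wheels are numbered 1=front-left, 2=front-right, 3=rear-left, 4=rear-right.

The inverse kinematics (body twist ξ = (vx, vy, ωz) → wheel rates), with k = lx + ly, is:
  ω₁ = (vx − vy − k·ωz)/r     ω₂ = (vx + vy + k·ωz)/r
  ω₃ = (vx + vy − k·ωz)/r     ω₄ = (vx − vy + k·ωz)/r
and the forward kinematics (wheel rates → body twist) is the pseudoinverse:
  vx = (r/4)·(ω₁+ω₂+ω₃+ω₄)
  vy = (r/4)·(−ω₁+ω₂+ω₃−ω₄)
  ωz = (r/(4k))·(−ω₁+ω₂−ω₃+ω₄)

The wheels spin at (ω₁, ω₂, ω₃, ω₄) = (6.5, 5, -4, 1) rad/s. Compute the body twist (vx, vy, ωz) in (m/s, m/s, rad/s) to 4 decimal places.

(0.0850, -0.0650, 0.0778)

k = lx + ly = 0.25 + 0.2 = 0.4500
ω₁+ω₂+ω₃+ω₄ = 8.5000  →  vx = (0.04/4)·8.5000 = 0.0850
−ω₁+ω₂+ω₃−ω₄ = -6.5000  →  vy = (0.04/4)·-6.5000 = -0.0650
−ω₁+ω₂−ω₃+ω₄ = 3.5000  →  ωz = (0.04/1.8000)·3.5000 = 0.0778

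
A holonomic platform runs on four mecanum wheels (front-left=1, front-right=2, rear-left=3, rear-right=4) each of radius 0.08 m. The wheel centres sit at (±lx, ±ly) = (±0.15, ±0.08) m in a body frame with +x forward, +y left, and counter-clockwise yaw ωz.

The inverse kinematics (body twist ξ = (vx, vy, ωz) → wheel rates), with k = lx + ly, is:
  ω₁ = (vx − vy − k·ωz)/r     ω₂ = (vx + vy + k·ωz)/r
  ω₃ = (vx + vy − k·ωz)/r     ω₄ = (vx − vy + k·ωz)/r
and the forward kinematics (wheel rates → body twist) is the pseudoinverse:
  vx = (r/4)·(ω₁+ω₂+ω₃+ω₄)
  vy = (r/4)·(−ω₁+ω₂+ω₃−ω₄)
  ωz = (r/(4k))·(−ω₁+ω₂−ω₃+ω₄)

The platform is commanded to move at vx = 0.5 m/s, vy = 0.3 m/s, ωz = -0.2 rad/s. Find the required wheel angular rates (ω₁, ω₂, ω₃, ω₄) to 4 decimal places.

(3.0750, 9.4250, 10.5750, 1.9250)

k = lx + ly = 0.15 + 0.08 = 0.2300;  k·ωz = 0.2300·-0.2 = -0.0460
ω₁ (FL) = (vx − vy − k·ωz)/r = 0.2460/0.08 = 3.0750
ω₂ (FR) = (vx + vy + k·ωz)/r = 0.7540/0.08 = 9.4250
ω₃ (RL) = (vx + vy − k·ωz)/r = 0.8460/0.08 = 10.5750
ω₄ (RR) = (vx − vy + k·ωz)/r = 0.1540/0.08 = 1.9250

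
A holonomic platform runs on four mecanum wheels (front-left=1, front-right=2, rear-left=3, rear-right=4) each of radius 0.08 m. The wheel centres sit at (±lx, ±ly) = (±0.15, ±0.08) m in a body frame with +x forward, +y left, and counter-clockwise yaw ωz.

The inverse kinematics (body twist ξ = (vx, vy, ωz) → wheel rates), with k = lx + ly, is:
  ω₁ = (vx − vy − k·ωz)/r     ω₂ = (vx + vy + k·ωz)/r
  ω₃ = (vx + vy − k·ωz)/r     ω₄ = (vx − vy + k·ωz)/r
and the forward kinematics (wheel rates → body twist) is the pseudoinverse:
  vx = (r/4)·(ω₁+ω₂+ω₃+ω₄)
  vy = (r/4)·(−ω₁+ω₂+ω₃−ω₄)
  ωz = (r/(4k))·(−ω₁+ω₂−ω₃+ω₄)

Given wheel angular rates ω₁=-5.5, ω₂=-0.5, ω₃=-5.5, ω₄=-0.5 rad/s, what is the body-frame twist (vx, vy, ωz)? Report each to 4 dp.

(-0.2400, 0.0000, 0.8696)

k = lx + ly = 0.15 + 0.08 = 0.2300
ω₁+ω₂+ω₃+ω₄ = -12.0000  →  vx = (0.08/4)·-12.0000 = -0.2400
−ω₁+ω₂+ω₃−ω₄ = 0.0000  →  vy = (0.08/4)·0.0000 = 0.0000
−ω₁+ω₂−ω₃+ω₄ = 10.0000  →  ωz = (0.08/0.9200)·10.0000 = 0.8696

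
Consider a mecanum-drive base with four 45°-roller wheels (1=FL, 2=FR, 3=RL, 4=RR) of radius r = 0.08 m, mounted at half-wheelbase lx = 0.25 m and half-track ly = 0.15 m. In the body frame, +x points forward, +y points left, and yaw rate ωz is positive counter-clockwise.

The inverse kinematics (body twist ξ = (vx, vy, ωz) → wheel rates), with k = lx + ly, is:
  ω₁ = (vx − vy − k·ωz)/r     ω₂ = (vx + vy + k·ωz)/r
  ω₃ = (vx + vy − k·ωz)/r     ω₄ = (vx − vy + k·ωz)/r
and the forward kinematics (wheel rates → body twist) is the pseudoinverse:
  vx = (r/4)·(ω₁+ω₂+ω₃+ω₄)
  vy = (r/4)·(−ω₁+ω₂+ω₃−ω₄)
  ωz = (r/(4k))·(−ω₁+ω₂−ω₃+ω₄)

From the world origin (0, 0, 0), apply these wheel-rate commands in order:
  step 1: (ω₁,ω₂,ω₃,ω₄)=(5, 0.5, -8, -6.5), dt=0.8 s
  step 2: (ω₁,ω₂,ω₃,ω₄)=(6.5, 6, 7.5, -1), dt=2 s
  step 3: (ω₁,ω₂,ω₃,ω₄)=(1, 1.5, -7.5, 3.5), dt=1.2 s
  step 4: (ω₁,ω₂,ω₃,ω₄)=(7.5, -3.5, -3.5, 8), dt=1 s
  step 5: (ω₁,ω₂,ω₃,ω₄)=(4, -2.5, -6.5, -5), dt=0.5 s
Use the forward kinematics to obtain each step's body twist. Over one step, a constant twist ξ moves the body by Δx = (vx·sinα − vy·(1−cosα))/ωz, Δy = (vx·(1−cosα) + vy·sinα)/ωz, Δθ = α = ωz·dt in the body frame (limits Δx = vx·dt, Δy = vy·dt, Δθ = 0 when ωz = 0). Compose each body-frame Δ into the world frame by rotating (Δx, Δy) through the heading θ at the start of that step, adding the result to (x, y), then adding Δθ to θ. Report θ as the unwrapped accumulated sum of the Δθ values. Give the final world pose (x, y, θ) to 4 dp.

(0.3531, -0.9132, -0.4300)

step 1: ξ=(vx,vy,ωz)=(-0.1800, -0.1200, -0.1500), dt=0.8 → body Δ=(-0.1494, -0.0871, -0.1200) → world pose (-0.1494, -0.0871, -0.1200)
step 2: ξ=(vx,vy,ωz)=(0.3800, 0.1600, -0.4500), dt=2.0 → body Δ=(0.7960, -0.0410, -0.9000) → world pose (0.6360, -0.2232, -1.0200)
step 3: ξ=(vx,vy,ωz)=(-0.0300, -0.2100, 0.5750), dt=1.2 → body Δ=(0.0503, -0.2444, 0.6900) → world pose (0.4541, -0.3940, -0.3300)
step 4: ξ=(vx,vy,ωz)=(0.1700, -0.4500, 0.0250), dt=1.0 → body Δ=(0.1756, -0.4478, 0.0250) → world pose (0.4751, -0.8745, -0.3050)
step 5: ξ=(vx,vy,ωz)=(-0.2000, -0.1600, -0.2500), dt=0.5 → body Δ=(-0.1047, -0.0735, -0.1250) → world pose (0.3531, -0.9132, -0.4300)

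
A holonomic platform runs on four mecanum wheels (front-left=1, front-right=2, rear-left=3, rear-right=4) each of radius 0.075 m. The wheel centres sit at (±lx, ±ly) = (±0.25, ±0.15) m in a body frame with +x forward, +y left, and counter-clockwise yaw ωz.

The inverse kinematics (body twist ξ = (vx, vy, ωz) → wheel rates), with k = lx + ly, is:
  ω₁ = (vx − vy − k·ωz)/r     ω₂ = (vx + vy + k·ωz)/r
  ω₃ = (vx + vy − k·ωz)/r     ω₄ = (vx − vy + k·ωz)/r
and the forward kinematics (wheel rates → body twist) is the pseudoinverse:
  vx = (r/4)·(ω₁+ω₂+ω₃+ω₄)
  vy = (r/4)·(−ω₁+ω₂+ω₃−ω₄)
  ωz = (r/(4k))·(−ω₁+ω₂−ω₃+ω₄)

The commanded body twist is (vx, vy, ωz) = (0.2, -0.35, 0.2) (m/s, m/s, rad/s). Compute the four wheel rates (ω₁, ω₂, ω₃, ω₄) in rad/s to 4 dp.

(6.2667, -0.9333, -3.0667, 8.4000)

k = lx + ly = 0.25 + 0.15 = 0.4000;  k·ωz = 0.4000·0.2 = 0.0800
ω₁ (FL) = (vx − vy − k·ωz)/r = 0.4700/0.075 = 6.2667
ω₂ (FR) = (vx + vy + k·ωz)/r = -0.0700/0.075 = -0.9333
ω₃ (RL) = (vx + vy − k·ωz)/r = -0.2300/0.075 = -3.0667
ω₄ (RR) = (vx − vy + k·ωz)/r = 0.6300/0.075 = 8.4000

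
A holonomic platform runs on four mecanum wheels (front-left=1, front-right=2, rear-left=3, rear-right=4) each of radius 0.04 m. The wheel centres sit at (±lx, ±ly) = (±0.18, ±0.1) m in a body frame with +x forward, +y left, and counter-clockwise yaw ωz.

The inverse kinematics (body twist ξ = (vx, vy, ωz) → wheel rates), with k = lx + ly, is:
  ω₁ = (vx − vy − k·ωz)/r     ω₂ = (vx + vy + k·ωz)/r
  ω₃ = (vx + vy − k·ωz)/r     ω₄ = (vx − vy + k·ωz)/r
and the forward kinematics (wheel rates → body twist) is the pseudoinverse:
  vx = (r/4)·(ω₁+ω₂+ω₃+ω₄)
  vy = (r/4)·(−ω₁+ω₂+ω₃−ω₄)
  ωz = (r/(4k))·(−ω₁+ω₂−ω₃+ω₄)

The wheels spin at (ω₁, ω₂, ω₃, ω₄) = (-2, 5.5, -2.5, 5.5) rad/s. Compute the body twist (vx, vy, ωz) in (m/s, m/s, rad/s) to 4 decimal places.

k = lx + ly = 0.18 + 0.1 = 0.2800
ω₁+ω₂+ω₃+ω₄ = 6.5000  →  vx = (0.04/4)·6.5000 = 0.0650
−ω₁+ω₂+ω₃−ω₄ = -0.5000  →  vy = (0.04/4)·-0.5000 = -0.0050
−ω₁+ω₂−ω₃+ω₄ = 15.5000  →  ωz = (0.04/1.1200)·15.5000 = 0.5536

(0.0650, -0.0050, 0.5536)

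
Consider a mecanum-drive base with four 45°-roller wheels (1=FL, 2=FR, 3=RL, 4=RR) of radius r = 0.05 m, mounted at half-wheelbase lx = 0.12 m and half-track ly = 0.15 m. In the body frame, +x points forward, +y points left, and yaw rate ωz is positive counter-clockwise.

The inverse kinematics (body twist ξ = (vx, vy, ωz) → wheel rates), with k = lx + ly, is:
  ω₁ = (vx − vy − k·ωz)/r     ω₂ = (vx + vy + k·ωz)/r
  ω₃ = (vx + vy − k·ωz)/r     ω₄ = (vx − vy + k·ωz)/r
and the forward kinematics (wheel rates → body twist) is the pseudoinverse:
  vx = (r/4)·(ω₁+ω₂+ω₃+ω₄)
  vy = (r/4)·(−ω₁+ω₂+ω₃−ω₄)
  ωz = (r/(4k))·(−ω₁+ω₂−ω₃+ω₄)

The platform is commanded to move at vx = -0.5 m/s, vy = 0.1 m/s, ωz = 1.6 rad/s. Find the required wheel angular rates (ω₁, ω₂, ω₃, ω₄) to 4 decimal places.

(-20.6400, 0.6400, -16.6400, -3.3600)

k = lx + ly = 0.12 + 0.15 = 0.2700;  k·ωz = 0.2700·1.6 = 0.4320
ω₁ (FL) = (vx − vy − k·ωz)/r = -1.0320/0.05 = -20.6400
ω₂ (FR) = (vx + vy + k·ωz)/r = 0.0320/0.05 = 0.6400
ω₃ (RL) = (vx + vy − k·ωz)/r = -0.8320/0.05 = -16.6400
ω₄ (RR) = (vx − vy + k·ωz)/r = -0.1680/0.05 = -3.3600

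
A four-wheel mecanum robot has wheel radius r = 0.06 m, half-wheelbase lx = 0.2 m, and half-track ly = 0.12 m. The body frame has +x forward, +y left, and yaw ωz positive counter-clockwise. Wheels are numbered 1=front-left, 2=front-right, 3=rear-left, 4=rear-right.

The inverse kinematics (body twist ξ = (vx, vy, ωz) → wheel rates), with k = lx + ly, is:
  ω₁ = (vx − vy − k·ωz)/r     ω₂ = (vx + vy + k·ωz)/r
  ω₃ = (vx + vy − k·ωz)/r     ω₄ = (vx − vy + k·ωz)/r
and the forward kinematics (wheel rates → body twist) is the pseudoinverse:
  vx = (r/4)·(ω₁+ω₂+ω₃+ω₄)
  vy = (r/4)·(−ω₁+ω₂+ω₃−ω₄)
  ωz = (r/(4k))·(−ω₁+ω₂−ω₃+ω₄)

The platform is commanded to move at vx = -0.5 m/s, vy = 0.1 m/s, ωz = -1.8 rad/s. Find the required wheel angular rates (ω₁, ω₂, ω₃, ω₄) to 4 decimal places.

(-0.4000, -16.2667, 2.9333, -19.6000)

k = lx + ly = 0.2 + 0.12 = 0.3200;  k·ωz = 0.3200·-1.8 = -0.5760
ω₁ (FL) = (vx − vy − k·ωz)/r = -0.0240/0.06 = -0.4000
ω₂ (FR) = (vx + vy + k·ωz)/r = -0.9760/0.06 = -16.2667
ω₃ (RL) = (vx + vy − k·ωz)/r = 0.1760/0.06 = 2.9333
ω₄ (RR) = (vx − vy + k·ωz)/r = -1.1760/0.06 = -19.6000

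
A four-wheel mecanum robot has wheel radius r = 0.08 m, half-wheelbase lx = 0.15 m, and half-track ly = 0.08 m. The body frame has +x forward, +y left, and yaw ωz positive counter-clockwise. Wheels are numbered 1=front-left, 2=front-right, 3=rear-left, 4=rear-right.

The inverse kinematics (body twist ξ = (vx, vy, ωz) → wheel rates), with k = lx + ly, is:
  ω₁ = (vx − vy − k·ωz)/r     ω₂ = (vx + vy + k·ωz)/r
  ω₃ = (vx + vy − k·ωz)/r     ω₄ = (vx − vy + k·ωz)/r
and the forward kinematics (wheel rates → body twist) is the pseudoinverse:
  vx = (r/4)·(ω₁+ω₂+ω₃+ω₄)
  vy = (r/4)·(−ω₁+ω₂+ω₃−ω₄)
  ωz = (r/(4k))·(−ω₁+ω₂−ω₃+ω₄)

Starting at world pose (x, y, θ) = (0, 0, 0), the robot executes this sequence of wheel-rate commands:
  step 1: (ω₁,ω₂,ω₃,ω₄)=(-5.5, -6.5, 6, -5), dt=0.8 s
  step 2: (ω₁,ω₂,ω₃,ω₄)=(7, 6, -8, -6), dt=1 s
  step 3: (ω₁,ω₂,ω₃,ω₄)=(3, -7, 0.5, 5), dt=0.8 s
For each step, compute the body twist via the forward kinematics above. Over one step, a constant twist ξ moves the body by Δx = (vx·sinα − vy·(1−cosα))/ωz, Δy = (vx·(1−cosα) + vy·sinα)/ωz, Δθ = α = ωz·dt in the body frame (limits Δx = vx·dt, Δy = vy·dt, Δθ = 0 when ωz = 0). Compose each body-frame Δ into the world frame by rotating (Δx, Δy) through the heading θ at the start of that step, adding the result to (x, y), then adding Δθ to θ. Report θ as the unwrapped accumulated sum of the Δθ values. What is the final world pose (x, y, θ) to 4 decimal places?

(-0.3220, 0.0280, -1.1304)

step 1: ξ=(vx,vy,ωz)=(-0.2200, 0.2000, -1.0435), dt=0.8 → body Δ=(-0.0933, 0.2113, -0.8348) → world pose (-0.0933, 0.2113, -0.8348)
step 2: ξ=(vx,vy,ωz)=(-0.0200, -0.0600, 0.0870), dt=1.0 → body Δ=(-0.0174, -0.0608, 0.0870) → world pose (-0.1500, 0.1834, -0.7478)
step 3: ξ=(vx,vy,ωz)=(0.0300, -0.2900, -0.4783), dt=0.8 → body Δ=(-0.0204, -0.2309, -0.3826) → world pose (-0.3220, 0.0280, -1.1304)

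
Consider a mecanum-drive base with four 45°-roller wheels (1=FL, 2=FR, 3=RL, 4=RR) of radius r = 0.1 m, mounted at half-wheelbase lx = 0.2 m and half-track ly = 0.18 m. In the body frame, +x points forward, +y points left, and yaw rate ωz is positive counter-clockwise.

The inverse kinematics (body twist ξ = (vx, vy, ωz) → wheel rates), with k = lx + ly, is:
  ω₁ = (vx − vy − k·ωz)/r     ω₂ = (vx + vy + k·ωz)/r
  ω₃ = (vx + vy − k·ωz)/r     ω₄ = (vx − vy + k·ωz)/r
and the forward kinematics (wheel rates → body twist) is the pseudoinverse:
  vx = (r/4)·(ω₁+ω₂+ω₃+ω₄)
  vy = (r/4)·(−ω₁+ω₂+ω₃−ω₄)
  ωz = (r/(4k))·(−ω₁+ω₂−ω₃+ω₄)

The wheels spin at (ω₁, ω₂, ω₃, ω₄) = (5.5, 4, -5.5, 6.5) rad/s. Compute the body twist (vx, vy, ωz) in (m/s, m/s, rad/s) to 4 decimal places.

k = lx + ly = 0.2 + 0.18 = 0.3800
ω₁+ω₂+ω₃+ω₄ = 10.5000  →  vx = (0.1/4)·10.5000 = 0.2625
−ω₁+ω₂+ω₃−ω₄ = -13.5000  →  vy = (0.1/4)·-13.5000 = -0.3375
−ω₁+ω₂−ω₃+ω₄ = 10.5000  →  ωz = (0.1/1.5200)·10.5000 = 0.6908

(0.2625, -0.3375, 0.6908)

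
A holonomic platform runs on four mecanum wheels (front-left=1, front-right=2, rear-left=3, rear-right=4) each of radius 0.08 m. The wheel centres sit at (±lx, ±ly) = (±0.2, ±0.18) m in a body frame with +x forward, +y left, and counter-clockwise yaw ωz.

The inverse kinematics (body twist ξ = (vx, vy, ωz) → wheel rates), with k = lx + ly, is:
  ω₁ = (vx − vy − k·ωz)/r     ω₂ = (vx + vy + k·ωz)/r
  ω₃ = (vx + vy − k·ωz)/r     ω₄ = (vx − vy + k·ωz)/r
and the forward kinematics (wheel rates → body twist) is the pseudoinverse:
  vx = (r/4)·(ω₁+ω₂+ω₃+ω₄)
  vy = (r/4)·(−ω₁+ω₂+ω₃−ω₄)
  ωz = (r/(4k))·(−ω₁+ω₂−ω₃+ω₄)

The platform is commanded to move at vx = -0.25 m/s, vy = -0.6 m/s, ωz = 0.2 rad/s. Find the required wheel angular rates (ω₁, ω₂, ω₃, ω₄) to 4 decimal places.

(3.4250, -9.6750, -11.5750, 5.3250)

k = lx + ly = 0.2 + 0.18 = 0.3800;  k·ωz = 0.3800·0.2 = 0.0760
ω₁ (FL) = (vx − vy − k·ωz)/r = 0.2740/0.08 = 3.4250
ω₂ (FR) = (vx + vy + k·ωz)/r = -0.7740/0.08 = -9.6750
ω₃ (RL) = (vx + vy − k·ωz)/r = -0.9260/0.08 = -11.5750
ω₄ (RR) = (vx − vy + k·ωz)/r = 0.4260/0.08 = 5.3250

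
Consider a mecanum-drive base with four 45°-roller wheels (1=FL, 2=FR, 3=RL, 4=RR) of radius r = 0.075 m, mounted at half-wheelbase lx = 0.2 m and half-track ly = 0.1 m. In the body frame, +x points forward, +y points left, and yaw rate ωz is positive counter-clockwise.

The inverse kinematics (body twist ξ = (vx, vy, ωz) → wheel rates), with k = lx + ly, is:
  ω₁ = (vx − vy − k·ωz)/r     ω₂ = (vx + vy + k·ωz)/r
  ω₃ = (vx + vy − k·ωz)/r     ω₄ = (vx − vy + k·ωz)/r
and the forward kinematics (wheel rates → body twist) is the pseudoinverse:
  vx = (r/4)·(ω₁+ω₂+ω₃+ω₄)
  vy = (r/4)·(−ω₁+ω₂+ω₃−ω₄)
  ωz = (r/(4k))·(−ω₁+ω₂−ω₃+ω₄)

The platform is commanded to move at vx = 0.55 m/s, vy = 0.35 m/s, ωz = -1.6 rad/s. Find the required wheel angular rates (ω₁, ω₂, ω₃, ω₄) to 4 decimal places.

(9.0667, 5.6000, 18.4000, -3.7333)

k = lx + ly = 0.2 + 0.1 = 0.3000;  k·ωz = 0.3000·-1.6 = -0.4800
ω₁ (FL) = (vx − vy − k·ωz)/r = 0.6800/0.075 = 9.0667
ω₂ (FR) = (vx + vy + k·ωz)/r = 0.4200/0.075 = 5.6000
ω₃ (RL) = (vx + vy − k·ωz)/r = 1.3800/0.075 = 18.4000
ω₄ (RR) = (vx − vy + k·ωz)/r = -0.2800/0.075 = -3.7333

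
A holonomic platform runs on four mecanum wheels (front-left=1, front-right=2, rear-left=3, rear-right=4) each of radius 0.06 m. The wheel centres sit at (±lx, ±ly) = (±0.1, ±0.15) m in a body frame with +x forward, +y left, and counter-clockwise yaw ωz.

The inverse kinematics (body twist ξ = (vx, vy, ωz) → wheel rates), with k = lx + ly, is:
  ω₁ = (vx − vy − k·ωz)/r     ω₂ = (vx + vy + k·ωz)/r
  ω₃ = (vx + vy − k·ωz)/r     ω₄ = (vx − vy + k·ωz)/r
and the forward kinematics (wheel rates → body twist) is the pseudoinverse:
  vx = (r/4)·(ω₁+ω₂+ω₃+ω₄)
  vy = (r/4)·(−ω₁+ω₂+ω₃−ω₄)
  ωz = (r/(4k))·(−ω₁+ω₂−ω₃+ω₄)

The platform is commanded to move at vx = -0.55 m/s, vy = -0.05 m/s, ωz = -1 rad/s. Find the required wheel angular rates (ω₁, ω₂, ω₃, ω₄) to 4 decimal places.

k = lx + ly = 0.1 + 0.15 = 0.2500;  k·ωz = 0.2500·-1 = -0.2500
ω₁ (FL) = (vx − vy − k·ωz)/r = -0.2500/0.06 = -4.1667
ω₂ (FR) = (vx + vy + k·ωz)/r = -0.8500/0.06 = -14.1667
ω₃ (RL) = (vx + vy − k·ωz)/r = -0.3500/0.06 = -5.8333
ω₄ (RR) = (vx − vy + k·ωz)/r = -0.7500/0.06 = -12.5000

(-4.1667, -14.1667, -5.8333, -12.5000)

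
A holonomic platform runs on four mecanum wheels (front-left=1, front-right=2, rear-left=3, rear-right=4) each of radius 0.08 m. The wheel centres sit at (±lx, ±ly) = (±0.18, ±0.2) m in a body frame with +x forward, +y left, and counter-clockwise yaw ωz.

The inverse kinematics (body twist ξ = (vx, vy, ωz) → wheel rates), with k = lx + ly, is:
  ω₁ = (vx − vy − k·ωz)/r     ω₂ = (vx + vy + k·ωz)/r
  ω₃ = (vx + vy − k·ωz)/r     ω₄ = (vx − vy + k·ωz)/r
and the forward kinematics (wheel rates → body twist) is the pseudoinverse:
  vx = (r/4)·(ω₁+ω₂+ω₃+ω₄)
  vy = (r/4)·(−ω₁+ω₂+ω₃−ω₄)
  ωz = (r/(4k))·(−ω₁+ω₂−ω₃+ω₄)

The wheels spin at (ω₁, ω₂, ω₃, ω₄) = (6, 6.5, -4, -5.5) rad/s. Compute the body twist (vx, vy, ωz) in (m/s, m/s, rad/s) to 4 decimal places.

(0.0600, 0.0400, -0.0526)

k = lx + ly = 0.18 + 0.2 = 0.3800
ω₁+ω₂+ω₃+ω₄ = 3.0000  →  vx = (0.08/4)·3.0000 = 0.0600
−ω₁+ω₂+ω₃−ω₄ = 2.0000  →  vy = (0.08/4)·2.0000 = 0.0400
−ω₁+ω₂−ω₃+ω₄ = -1.0000  →  ωz = (0.08/1.5200)·-1.0000 = -0.0526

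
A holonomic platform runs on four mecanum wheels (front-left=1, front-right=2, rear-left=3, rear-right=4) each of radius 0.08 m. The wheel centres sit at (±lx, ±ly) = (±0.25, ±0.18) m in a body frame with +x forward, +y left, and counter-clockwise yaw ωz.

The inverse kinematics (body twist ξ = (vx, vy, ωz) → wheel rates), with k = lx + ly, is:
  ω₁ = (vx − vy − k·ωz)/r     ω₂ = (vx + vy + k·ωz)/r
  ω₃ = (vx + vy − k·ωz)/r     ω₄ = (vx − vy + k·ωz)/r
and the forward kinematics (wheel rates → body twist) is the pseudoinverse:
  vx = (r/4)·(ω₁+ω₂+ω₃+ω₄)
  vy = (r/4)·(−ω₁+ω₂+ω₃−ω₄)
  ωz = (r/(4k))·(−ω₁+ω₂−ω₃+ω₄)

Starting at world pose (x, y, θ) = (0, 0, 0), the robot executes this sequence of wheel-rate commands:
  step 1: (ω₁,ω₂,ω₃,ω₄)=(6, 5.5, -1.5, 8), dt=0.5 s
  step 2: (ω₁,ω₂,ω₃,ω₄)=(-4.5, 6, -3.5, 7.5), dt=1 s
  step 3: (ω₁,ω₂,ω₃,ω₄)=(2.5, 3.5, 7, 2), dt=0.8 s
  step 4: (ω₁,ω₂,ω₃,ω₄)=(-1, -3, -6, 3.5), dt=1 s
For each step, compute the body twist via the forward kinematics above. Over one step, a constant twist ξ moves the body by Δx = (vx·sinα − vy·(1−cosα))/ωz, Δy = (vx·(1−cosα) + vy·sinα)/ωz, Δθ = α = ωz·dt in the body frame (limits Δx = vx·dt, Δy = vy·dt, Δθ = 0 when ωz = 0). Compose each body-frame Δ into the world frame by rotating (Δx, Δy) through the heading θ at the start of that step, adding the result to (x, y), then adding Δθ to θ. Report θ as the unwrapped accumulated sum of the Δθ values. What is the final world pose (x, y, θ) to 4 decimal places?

(0.4631, 0.0412, 1.4093)

step 1: ξ=(vx,vy,ωz)=(0.3600, -0.2000, 0.4186), dt=0.5 → body Δ=(0.1891, -0.0805, 0.2093) → world pose (0.1891, -0.0805, 0.2093)
step 2: ξ=(vx,vy,ωz)=(0.1100, -0.0100, 1.0000), dt=1.0 → body Δ=(0.0972, 0.0422, 1.0000) → world pose (0.2754, -0.0191, 1.2093)
step 3: ξ=(vx,vy,ωz)=(0.3000, 0.1200, -0.1860), dt=0.8 → body Δ=(0.2462, 0.0778, -0.1488) → world pose (0.2897, 0.2388, 1.0605)
step 4: ξ=(vx,vy,ωz)=(-0.1300, -0.2300, 0.3488), dt=1.0 → body Δ=(-0.0877, -0.2478, 0.3488) → world pose (0.4631, 0.0412, 1.4093)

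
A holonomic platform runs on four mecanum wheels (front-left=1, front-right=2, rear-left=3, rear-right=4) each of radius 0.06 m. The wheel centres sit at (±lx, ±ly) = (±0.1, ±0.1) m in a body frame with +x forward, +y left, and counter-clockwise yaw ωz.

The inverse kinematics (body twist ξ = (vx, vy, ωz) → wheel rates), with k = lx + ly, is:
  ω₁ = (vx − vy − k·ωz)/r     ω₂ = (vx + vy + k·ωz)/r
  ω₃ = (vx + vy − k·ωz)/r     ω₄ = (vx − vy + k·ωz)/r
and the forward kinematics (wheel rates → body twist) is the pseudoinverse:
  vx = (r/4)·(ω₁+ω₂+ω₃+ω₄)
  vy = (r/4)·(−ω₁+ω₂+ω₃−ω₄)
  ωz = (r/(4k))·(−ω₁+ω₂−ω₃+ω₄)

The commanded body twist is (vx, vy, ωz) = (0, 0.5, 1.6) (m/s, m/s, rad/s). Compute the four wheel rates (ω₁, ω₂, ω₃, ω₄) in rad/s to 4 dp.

(-13.6667, 13.6667, 3.0000, -3.0000)

k = lx + ly = 0.1 + 0.1 = 0.2000;  k·ωz = 0.2000·1.6 = 0.3200
ω₁ (FL) = (vx − vy − k·ωz)/r = -0.8200/0.06 = -13.6667
ω₂ (FR) = (vx + vy + k·ωz)/r = 0.8200/0.06 = 13.6667
ω₃ (RL) = (vx + vy − k·ωz)/r = 0.1800/0.06 = 3.0000
ω₄ (RR) = (vx − vy + k·ωz)/r = -0.1800/0.06 = -3.0000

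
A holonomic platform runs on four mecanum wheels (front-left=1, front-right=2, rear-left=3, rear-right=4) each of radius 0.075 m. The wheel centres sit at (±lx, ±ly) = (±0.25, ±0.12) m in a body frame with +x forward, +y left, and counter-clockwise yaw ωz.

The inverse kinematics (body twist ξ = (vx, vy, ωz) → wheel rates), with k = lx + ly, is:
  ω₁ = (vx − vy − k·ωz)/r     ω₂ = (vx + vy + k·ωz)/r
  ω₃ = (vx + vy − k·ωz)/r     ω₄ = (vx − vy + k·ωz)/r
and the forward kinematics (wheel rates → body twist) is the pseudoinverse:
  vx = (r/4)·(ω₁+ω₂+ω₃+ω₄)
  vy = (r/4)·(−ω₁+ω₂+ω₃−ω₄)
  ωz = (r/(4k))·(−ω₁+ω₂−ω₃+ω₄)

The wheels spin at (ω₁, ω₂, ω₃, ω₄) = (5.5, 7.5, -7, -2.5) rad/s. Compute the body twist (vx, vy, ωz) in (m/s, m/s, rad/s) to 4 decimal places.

(0.0656, -0.0469, 0.3294)

k = lx + ly = 0.25 + 0.12 = 0.3700
ω₁+ω₂+ω₃+ω₄ = 3.5000  →  vx = (0.075/4)·3.5000 = 0.0656
−ω₁+ω₂+ω₃−ω₄ = -2.5000  →  vy = (0.075/4)·-2.5000 = -0.0469
−ω₁+ω₂−ω₃+ω₄ = 6.5000  →  ωz = (0.075/1.4800)·6.5000 = 0.3294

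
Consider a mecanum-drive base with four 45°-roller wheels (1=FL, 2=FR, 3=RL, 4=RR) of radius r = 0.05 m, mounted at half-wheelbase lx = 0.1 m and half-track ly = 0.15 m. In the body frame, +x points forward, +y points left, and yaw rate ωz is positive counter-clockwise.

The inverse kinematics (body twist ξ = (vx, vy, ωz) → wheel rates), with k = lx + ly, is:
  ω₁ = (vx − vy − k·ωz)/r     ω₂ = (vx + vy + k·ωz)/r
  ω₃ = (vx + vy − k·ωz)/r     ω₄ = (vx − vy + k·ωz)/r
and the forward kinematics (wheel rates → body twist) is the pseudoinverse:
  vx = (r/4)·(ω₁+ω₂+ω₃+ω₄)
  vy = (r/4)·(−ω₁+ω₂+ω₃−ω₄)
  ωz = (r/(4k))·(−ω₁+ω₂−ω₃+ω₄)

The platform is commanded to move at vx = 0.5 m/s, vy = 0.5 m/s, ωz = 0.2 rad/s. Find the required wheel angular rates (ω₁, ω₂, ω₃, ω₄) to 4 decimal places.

(-1.0000, 21.0000, 19.0000, 1.0000)

k = lx + ly = 0.1 + 0.15 = 0.2500;  k·ωz = 0.2500·0.2 = 0.0500
ω₁ (FL) = (vx − vy − k·ωz)/r = -0.0500/0.05 = -1.0000
ω₂ (FR) = (vx + vy + k·ωz)/r = 1.0500/0.05 = 21.0000
ω₃ (RL) = (vx + vy − k·ωz)/r = 0.9500/0.05 = 19.0000
ω₄ (RR) = (vx − vy + k·ωz)/r = 0.0500/0.05 = 1.0000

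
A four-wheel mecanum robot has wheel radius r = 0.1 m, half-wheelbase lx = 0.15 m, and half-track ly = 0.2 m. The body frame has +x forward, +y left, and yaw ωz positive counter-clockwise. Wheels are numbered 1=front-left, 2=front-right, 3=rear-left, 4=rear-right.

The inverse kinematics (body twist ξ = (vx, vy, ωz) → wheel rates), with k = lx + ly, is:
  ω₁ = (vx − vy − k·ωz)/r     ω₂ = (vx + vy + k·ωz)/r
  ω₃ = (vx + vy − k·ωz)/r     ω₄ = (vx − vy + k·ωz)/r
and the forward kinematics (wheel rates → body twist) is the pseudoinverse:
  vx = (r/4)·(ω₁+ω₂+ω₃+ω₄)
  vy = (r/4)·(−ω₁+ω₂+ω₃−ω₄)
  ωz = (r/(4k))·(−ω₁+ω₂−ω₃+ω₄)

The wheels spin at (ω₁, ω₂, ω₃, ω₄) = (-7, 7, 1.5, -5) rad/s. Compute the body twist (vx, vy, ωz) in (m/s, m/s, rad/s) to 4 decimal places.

k = lx + ly = 0.15 + 0.2 = 0.3500
ω₁+ω₂+ω₃+ω₄ = -3.5000  →  vx = (0.1/4)·-3.5000 = -0.0875
−ω₁+ω₂+ω₃−ω₄ = 20.5000  →  vy = (0.1/4)·20.5000 = 0.5125
−ω₁+ω₂−ω₃+ω₄ = 7.5000  →  ωz = (0.1/1.4000)·7.5000 = 0.5357

(-0.0875, 0.5125, 0.5357)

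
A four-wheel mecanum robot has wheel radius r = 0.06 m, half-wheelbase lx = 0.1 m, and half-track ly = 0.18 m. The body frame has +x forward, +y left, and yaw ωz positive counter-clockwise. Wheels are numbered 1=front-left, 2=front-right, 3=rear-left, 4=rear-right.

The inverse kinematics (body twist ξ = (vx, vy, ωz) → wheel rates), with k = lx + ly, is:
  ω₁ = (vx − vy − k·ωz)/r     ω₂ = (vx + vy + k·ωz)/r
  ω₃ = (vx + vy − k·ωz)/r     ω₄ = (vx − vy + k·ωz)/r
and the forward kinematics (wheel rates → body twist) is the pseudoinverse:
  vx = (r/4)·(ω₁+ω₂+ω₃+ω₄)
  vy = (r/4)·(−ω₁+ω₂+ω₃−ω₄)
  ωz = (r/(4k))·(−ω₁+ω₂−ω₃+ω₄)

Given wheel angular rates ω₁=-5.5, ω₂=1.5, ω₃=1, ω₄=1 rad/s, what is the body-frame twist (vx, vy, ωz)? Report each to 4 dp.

(-0.0300, 0.1050, 0.3750)

k = lx + ly = 0.1 + 0.18 = 0.2800
ω₁+ω₂+ω₃+ω₄ = -2.0000  →  vx = (0.06/4)·-2.0000 = -0.0300
−ω₁+ω₂+ω₃−ω₄ = 7.0000  →  vy = (0.06/4)·7.0000 = 0.1050
−ω₁+ω₂−ω₃+ω₄ = 7.0000  →  ωz = (0.06/1.1200)·7.0000 = 0.3750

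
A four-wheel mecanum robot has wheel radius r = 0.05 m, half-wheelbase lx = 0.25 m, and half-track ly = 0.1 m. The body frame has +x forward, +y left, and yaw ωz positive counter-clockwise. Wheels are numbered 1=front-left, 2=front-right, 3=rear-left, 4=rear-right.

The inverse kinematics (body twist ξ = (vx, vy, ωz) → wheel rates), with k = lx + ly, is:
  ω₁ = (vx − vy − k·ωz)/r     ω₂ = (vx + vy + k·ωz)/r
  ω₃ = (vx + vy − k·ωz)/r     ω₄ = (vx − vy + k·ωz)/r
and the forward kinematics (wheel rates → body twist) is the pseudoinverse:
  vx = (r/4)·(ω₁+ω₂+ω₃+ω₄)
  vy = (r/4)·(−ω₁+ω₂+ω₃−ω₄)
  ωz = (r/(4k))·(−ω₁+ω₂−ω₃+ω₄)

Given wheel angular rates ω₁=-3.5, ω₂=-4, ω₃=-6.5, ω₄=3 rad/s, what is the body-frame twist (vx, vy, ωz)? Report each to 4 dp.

k = lx + ly = 0.25 + 0.1 = 0.3500
ω₁+ω₂+ω₃+ω₄ = -11.0000  →  vx = (0.05/4)·-11.0000 = -0.1375
−ω₁+ω₂+ω₃−ω₄ = -10.0000  →  vy = (0.05/4)·-10.0000 = -0.1250
−ω₁+ω₂−ω₃+ω₄ = 9.0000  →  ωz = (0.05/1.4000)·9.0000 = 0.3214

(-0.1375, -0.1250, 0.3214)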